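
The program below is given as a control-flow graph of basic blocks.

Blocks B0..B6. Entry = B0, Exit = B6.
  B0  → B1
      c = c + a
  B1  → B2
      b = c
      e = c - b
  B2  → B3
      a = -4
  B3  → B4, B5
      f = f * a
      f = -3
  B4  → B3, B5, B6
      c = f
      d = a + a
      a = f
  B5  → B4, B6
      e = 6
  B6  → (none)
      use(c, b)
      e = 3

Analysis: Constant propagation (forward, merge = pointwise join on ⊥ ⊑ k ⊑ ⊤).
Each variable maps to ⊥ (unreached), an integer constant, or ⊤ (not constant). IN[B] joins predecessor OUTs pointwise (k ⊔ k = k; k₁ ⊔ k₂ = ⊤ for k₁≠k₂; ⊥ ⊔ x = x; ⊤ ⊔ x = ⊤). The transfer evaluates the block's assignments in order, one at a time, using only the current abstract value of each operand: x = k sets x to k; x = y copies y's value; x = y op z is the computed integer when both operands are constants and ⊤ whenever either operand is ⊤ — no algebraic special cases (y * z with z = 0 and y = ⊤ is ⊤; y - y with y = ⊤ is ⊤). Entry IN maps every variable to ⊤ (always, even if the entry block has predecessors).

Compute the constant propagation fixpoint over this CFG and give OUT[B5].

Answer: {a: ⊤, b: ⊤, c: ⊤, d: ⊤, e: 6, f: -3}

Derivation:
Fixpoint table:
  B0:  IN=(all ⊤)  OUT=(all ⊤)
  B1:  IN=(all ⊤)  OUT=(all ⊤)
  B2:  IN=(all ⊤)  OUT={a:-4; rest ⊤}
  B3:  IN=(all ⊤)  OUT={f:-3; rest ⊤}
  B4:  IN={f:-3; rest ⊤}  OUT={a:-3, c:-3, f:-3; rest ⊤}
  B5:  IN={f:-3; rest ⊤}  OUT={e:6, f:-3; rest ⊤}
  B6:  IN={f:-3; rest ⊤}  OUT={e:3, f:-3; rest ⊤}

Merge at B5: IN[B5] = OUT[B3] ⊔ OUT[B4] = {a: ⊤, b: ⊤, c: ⊤, d: ⊤, e: ⊤, f: -3}
Applying B5's transfer function to that IN value gives OUT[B5] (row B5 above).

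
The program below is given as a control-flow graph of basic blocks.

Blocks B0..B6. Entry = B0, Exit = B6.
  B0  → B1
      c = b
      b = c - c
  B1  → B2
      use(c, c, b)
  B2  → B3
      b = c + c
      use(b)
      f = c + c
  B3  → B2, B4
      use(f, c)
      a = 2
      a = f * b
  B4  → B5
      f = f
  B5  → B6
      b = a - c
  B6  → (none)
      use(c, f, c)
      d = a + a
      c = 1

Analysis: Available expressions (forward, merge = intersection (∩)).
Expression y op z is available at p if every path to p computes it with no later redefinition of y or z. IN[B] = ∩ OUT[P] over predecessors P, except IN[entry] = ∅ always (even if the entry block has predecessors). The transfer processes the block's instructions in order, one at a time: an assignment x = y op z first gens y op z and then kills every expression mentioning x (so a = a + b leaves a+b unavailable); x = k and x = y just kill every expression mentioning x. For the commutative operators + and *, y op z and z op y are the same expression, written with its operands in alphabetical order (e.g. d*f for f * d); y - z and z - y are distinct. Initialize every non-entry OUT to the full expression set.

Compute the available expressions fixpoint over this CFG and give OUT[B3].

Per-block solution:
  B0:  IN={}  OUT={c-c}
  B1:  IN={c-c}  OUT={c-c}
  B2:  IN={c-c}  OUT={c+c, c-c}
  B3:  IN={c+c, c-c}  OUT={b*f, c+c, c-c}
  B4:  IN={b*f, c+c, c-c}  OUT={c+c, c-c}
  B5:  IN={c+c, c-c}  OUT={a-c, c+c, c-c}
  B6:  IN={a-c, c+c, c-c}  OUT={a+a}

Merge at B3: IN[B3] = OUT[B2] = {c+c, c-c}
Applying B3's transfer function to that IN value gives OUT[B3] (row B3 above).

Answer: {b*f, c+c, c-c}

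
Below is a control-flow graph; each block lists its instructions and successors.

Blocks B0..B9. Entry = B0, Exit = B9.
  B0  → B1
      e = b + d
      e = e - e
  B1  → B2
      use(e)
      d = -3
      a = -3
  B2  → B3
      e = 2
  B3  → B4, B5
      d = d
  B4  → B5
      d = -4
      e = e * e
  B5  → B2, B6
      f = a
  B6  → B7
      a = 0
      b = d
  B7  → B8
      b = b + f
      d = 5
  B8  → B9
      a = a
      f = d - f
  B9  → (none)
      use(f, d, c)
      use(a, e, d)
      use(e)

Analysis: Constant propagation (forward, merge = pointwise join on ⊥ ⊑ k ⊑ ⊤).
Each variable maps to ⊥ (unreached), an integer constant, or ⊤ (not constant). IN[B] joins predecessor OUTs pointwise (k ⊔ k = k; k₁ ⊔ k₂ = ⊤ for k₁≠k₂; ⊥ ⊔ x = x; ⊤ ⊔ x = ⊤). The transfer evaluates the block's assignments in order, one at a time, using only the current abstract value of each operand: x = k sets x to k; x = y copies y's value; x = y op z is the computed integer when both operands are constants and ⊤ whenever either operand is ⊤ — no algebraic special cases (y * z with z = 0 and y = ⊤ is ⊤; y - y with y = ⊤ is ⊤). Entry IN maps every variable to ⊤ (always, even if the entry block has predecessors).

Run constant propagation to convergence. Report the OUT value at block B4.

Converged values:
  B0:  IN=(all ⊤)  OUT=(all ⊤)
  B1:  IN=(all ⊤)  OUT={a:-3, d:-3; rest ⊤}
  B2:  IN={a:-3; rest ⊤}  OUT={a:-3, e:2; rest ⊤}
  B3:  IN={a:-3, e:2; rest ⊤}  OUT={a:-3, e:2; rest ⊤}
  B4:  IN={a:-3, e:2; rest ⊤}  OUT={a:-3, d:-4, e:4; rest ⊤}
  B5:  IN={a:-3; rest ⊤}  OUT={a:-3, f:-3; rest ⊤}
  B6:  IN={a:-3, f:-3; rest ⊤}  OUT={a:0, f:-3; rest ⊤}
  B7:  IN={a:0, f:-3; rest ⊤}  OUT={a:0, d:5, f:-3; rest ⊤}
  B8:  IN={a:0, d:5, f:-3; rest ⊤}  OUT={a:0, d:5, f:8; rest ⊤}
  B9:  IN={a:0, d:5, f:8; rest ⊤}  OUT={a:0, d:5, f:8; rest ⊤}

Merge at B4: IN[B4] = OUT[B3] = {a: -3, b: ⊤, c: ⊤, d: ⊤, e: 2, f: ⊤}
Applying B4's transfer function to that IN value gives OUT[B4] (row B4 above).

Answer: {a: -3, b: ⊤, c: ⊤, d: -4, e: 4, f: ⊤}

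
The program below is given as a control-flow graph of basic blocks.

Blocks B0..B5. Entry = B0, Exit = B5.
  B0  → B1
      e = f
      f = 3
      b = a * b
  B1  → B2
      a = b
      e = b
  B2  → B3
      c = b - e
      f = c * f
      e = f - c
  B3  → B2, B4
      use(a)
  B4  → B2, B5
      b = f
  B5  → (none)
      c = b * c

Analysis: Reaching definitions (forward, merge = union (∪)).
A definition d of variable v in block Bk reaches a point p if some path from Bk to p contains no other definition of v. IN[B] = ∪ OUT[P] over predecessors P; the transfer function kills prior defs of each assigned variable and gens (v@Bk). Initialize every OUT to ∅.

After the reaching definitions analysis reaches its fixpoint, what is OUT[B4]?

Fixpoint table:
  B0:   IN={}   OUT={b@B0, e@B0, f@B0}
  B1:   IN={b@B0, e@B0, f@B0}   OUT={a@B1, b@B0, e@B1, f@B0}
  B2:   IN={a@B1, b@B0, b@B4, c@B2, e@B1, e@B2, f@B0, f@B2}   OUT={a@B1, b@B0, b@B4, c@B2, e@B2, f@B2}
  B3:   IN={a@B1, b@B0, b@B4, c@B2, e@B2, f@B2}   OUT={a@B1, b@B0, b@B4, c@B2, e@B2, f@B2}
  B4:   IN={a@B1, b@B0, b@B4, c@B2, e@B2, f@B2}   OUT={a@B1, b@B4, c@B2, e@B2, f@B2}
  B5:   IN={a@B1, b@B4, c@B2, e@B2, f@B2}   OUT={a@B1, b@B4, c@B5, e@B2, f@B2}

Merge at B4: IN[B4] = OUT[B3] = {a@B1, b@B0, b@B4, c@B2, e@B2, f@B2}
Applying B4's transfer function to that IN value gives OUT[B4] (row B4 above).

Answer: {a@B1, b@B4, c@B2, e@B2, f@B2}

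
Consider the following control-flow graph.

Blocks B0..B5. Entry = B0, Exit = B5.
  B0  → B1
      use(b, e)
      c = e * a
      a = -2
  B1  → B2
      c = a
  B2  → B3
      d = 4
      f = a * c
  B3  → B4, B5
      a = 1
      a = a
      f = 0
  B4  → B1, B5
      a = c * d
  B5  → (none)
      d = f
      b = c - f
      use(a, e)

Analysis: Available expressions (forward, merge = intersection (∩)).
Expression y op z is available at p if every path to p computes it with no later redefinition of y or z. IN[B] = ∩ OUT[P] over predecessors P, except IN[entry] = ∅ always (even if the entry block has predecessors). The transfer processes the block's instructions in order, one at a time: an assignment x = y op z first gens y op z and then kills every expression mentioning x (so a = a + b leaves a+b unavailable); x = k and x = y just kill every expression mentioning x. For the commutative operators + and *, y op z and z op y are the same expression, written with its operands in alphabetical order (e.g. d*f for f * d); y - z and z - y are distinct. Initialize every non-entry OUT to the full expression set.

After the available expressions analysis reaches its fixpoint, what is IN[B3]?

Answer: {a*c}

Working:
Per-block solution:
  B0: | IN={} | OUT={}
  B1: | IN={} | OUT={}
  B2: | IN={} | OUT={a*c}
  B3: | IN={a*c} | OUT={}
  B4: | IN={} | OUT={c*d}
  B5: | IN={} | OUT={c-f}

Merge at B3: IN[B3] = OUT[B2] = {a*c}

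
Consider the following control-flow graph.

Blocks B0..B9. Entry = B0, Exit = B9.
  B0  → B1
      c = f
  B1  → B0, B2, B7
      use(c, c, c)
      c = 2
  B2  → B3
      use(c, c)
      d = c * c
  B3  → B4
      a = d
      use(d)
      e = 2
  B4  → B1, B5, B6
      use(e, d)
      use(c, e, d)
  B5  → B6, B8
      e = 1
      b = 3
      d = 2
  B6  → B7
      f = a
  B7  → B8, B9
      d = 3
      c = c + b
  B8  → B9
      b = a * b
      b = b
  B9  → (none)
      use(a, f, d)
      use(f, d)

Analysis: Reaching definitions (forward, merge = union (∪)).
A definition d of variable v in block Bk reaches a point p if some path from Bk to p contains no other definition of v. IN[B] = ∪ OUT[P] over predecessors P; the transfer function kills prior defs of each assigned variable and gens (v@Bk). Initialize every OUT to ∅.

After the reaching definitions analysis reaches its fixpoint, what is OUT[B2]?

Answer: {a@B3, c@B1, d@B2, e@B3}

Trace:
Converged values:
  B0:  IN={a@B3, c@B1, d@B2, e@B3}  OUT={a@B3, c@B0, d@B2, e@B3}
  B1:  IN={a@B3, c@B0, c@B1, d@B2, e@B3}  OUT={a@B3, c@B1, d@B2, e@B3}
  B2:  IN={a@B3, c@B1, d@B2, e@B3}  OUT={a@B3, c@B1, d@B2, e@B3}
  B3:  IN={a@B3, c@B1, d@B2, e@B3}  OUT={a@B3, c@B1, d@B2, e@B3}
  B4:  IN={a@B3, c@B1, d@B2, e@B3}  OUT={a@B3, c@B1, d@B2, e@B3}
  B5:  IN={a@B3, c@B1, d@B2, e@B3}  OUT={a@B3, b@B5, c@B1, d@B5, e@B5}
  B6:  IN={a@B3, b@B5, c@B1, d@B2, d@B5, e@B3, e@B5}  OUT={a@B3, b@B5, c@B1, d@B2, d@B5, e@B3, e@B5, f@B6}
  B7:  IN={a@B3, b@B5, c@B1, d@B2, d@B5, e@B3, e@B5, f@B6}  OUT={a@B3, b@B5, c@B7, d@B7, e@B3, e@B5, f@B6}
  B8:  IN={a@B3, b@B5, c@B1, c@B7, d@B5, d@B7, e@B3, e@B5, f@B6}  OUT={a@B3, b@B8, c@B1, c@B7, d@B5, d@B7, e@B3, e@B5, f@B6}
  B9:  IN={a@B3, b@B5, b@B8, c@B1, c@B7, d@B5, d@B7, e@B3, e@B5, f@B6}  OUT={a@B3, b@B5, b@B8, c@B1, c@B7, d@B5, d@B7, e@B3, e@B5, f@B6}

Merge at B2: IN[B2] = OUT[B1] = {a@B3, c@B1, d@B2, e@B3}
Applying B2's transfer function to that IN value gives OUT[B2] (row B2 above).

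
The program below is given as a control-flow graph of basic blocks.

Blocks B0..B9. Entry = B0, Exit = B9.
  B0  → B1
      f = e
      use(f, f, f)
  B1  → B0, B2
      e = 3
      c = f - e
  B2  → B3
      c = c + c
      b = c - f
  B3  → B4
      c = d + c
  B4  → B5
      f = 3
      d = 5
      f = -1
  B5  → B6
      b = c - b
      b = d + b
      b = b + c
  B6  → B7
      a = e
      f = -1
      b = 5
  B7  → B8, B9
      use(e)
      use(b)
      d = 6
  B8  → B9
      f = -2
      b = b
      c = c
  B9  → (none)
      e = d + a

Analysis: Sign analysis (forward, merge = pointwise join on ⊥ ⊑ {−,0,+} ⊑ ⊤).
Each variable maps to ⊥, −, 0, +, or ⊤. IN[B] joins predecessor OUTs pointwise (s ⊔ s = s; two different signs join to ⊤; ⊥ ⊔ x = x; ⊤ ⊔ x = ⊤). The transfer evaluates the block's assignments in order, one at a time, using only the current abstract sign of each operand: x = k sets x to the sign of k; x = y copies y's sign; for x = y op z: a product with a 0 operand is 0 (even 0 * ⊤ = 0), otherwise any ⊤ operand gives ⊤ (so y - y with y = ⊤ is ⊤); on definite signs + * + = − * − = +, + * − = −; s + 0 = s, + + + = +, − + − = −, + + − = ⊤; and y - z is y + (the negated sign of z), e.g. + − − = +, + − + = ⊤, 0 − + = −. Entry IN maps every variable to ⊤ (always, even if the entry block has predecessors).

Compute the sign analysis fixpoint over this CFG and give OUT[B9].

Answer: {a: +, b: +, c: ⊤, d: +, e: +, f: -}

Working:
Fixpoint table:
  B0:  IN=(all ⊤)  OUT=(all ⊤)
  B1:  IN=(all ⊤)  OUT={e:+; rest ⊤}
  B2:  IN={e:+; rest ⊤}  OUT={e:+; rest ⊤}
  B3:  IN={e:+; rest ⊤}  OUT={e:+; rest ⊤}
  B4:  IN={e:+; rest ⊤}  OUT={d:+, e:+, f:-; rest ⊤}
  B5:  IN={d:+, e:+, f:-; rest ⊤}  OUT={d:+, e:+, f:-; rest ⊤}
  B6:  IN={d:+, e:+, f:-; rest ⊤}  OUT={a:+, b:+, d:+, e:+, f:-; rest ⊤}
  B7:  IN={a:+, b:+, d:+, e:+, f:-; rest ⊤}  OUT={a:+, b:+, d:+, e:+, f:-; rest ⊤}
  B8:  IN={a:+, b:+, d:+, e:+, f:-; rest ⊤}  OUT={a:+, b:+, d:+, e:+, f:-; rest ⊤}
  B9:  IN={a:+, b:+, d:+, e:+, f:-; rest ⊤}  OUT={a:+, b:+, d:+, e:+, f:-; rest ⊤}

Merge at B9: IN[B9] = OUT[B7] ⊔ OUT[B8] = {a: +, b: +, c: ⊤, d: +, e: +, f: -}
Applying B9's transfer function to that IN value gives OUT[B9] (row B9 above).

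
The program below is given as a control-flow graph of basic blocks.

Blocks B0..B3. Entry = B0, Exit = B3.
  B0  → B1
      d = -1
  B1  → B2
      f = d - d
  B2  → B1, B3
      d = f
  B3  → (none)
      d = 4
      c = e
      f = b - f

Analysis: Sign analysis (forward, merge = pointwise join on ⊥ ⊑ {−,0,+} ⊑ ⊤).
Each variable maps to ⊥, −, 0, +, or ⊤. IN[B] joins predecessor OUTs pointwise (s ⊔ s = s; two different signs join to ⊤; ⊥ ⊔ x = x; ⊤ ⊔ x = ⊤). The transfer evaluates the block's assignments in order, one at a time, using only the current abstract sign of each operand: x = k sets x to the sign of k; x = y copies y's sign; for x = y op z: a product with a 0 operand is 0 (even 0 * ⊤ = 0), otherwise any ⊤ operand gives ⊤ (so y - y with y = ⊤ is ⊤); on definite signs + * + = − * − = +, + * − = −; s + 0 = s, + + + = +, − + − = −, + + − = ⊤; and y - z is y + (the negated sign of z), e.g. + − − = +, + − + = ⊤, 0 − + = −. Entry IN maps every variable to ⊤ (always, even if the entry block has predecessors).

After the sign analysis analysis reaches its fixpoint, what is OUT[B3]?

Fixpoint table:
  B0:   IN=(all ⊤)   OUT={d:-; rest ⊤}
  B1:   IN=(all ⊤)   OUT=(all ⊤)
  B2:   IN=(all ⊤)   OUT=(all ⊤)
  B3:   IN=(all ⊤)   OUT={d:+; rest ⊤}

Merge at B3: IN[B3] = OUT[B2] = {a: ⊤, b: ⊤, c: ⊤, d: ⊤, e: ⊤, f: ⊤}
Applying B3's transfer function to that IN value gives OUT[B3] (row B3 above).

Answer: {a: ⊤, b: ⊤, c: ⊤, d: +, e: ⊤, f: ⊤}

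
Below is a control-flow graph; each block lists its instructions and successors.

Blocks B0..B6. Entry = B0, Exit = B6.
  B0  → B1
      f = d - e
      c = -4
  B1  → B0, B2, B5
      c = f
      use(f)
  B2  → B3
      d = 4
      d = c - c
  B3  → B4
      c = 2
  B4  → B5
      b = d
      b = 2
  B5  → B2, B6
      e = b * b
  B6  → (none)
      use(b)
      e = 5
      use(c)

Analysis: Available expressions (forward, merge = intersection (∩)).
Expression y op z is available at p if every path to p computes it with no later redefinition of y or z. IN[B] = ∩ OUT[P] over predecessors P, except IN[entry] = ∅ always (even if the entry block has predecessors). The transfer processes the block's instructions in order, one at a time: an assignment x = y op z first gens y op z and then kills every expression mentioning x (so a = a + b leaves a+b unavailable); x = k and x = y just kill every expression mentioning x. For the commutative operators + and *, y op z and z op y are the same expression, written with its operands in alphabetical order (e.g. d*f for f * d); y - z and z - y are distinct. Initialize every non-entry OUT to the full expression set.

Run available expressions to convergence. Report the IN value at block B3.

Answer: {c-c}

Derivation:
Per-block solution:
  B0:  IN={}  OUT={d-e}
  B1:  IN={d-e}  OUT={d-e}
  B2:  IN={}  OUT={c-c}
  B3:  IN={c-c}  OUT={}
  B4:  IN={}  OUT={}
  B5:  IN={}  OUT={b*b}
  B6:  IN={b*b}  OUT={b*b}

Merge at B3: IN[B3] = OUT[B2] = {c-c}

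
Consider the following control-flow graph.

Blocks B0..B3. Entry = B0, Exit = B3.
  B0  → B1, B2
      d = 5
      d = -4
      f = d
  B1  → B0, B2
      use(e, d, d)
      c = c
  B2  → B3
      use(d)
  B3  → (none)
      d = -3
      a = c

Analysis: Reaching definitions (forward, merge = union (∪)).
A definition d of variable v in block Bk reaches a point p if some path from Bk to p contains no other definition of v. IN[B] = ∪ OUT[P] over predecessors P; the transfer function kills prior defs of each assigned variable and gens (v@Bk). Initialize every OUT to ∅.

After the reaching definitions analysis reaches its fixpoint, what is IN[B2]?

Answer: {c@B1, d@B0, f@B0}

Derivation:
Converged values:
  B0:  IN={c@B1, d@B0, f@B0}  OUT={c@B1, d@B0, f@B0}
  B1:  IN={c@B1, d@B0, f@B0}  OUT={c@B1, d@B0, f@B0}
  B2:  IN={c@B1, d@B0, f@B0}  OUT={c@B1, d@B0, f@B0}
  B3:  IN={c@B1, d@B0, f@B0}  OUT={a@B3, c@B1, d@B3, f@B0}

Merge at B2: IN[B2] = OUT[B0] ⊔ OUT[B1] = {c@B1, d@B0, f@B0}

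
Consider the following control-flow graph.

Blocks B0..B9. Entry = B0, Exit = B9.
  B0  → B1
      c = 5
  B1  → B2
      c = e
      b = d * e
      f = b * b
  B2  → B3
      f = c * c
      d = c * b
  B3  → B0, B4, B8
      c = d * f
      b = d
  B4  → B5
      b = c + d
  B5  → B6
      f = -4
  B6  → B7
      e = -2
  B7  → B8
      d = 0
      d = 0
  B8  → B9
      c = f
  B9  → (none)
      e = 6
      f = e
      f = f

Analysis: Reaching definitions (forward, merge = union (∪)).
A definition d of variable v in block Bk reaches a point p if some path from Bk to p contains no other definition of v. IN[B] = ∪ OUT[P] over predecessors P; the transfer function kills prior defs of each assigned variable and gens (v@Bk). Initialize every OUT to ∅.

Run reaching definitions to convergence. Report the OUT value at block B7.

Answer: {b@B4, c@B3, d@B7, e@B6, f@B5}

Trace:
Per-block solution:
  B0:   IN={b@B3, c@B3, d@B2, f@B2}   OUT={b@B3, c@B0, d@B2, f@B2}
  B1:   IN={b@B3, c@B0, d@B2, f@B2}   OUT={b@B1, c@B1, d@B2, f@B1}
  B2:   IN={b@B1, c@B1, d@B2, f@B1}   OUT={b@B1, c@B1, d@B2, f@B2}
  B3:   IN={b@B1, c@B1, d@B2, f@B2}   OUT={b@B3, c@B3, d@B2, f@B2}
  B4:   IN={b@B3, c@B3, d@B2, f@B2}   OUT={b@B4, c@B3, d@B2, f@B2}
  B5:   IN={b@B4, c@B3, d@B2, f@B2}   OUT={b@B4, c@B3, d@B2, f@B5}
  B6:   IN={b@B4, c@B3, d@B2, f@B5}   OUT={b@B4, c@B3, d@B2, e@B6, f@B5}
  B7:   IN={b@B4, c@B3, d@B2, e@B6, f@B5}   OUT={b@B4, c@B3, d@B7, e@B6, f@B5}
  B8:   IN={b@B3, b@B4, c@B3, d@B2, d@B7, e@B6, f@B2, f@B5}   OUT={b@B3, b@B4, c@B8, d@B2, d@B7, e@B6, f@B2, f@B5}
  B9:   IN={b@B3, b@B4, c@B8, d@B2, d@B7, e@B6, f@B2, f@B5}   OUT={b@B3, b@B4, c@B8, d@B2, d@B7, e@B9, f@B9}

Merge at B7: IN[B7] = OUT[B6] = {b@B4, c@B3, d@B2, e@B6, f@B5}
Applying B7's transfer function to that IN value gives OUT[B7] (row B7 above).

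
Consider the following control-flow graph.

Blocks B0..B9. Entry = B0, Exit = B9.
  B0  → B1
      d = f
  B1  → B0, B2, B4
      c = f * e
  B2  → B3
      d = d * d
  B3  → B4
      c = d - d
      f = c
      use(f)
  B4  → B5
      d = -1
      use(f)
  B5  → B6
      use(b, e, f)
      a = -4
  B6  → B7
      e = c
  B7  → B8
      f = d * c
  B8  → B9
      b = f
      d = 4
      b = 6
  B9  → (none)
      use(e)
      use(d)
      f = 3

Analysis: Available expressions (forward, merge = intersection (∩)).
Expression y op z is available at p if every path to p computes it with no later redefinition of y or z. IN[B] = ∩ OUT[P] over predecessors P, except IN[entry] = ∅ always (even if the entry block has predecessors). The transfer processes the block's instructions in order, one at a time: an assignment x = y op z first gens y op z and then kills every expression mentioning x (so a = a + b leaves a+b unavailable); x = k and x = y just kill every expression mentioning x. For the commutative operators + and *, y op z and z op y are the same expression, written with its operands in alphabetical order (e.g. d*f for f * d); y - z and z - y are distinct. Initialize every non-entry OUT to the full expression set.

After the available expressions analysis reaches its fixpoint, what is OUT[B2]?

Per-block solution:
  B0: | IN={} | OUT={}
  B1: | IN={} | OUT={e*f}
  B2: | IN={e*f} | OUT={e*f}
  B3: | IN={e*f} | OUT={d-d}
  B4: | IN={} | OUT={}
  B5: | IN={} | OUT={}
  B6: | IN={} | OUT={}
  B7: | IN={} | OUT={c*d}
  B8: | IN={c*d} | OUT={}
  B9: | IN={} | OUT={}

Merge at B2: IN[B2] = OUT[B1] = {e*f}
Applying B2's transfer function to that IN value gives OUT[B2] (row B2 above).

Answer: {e*f}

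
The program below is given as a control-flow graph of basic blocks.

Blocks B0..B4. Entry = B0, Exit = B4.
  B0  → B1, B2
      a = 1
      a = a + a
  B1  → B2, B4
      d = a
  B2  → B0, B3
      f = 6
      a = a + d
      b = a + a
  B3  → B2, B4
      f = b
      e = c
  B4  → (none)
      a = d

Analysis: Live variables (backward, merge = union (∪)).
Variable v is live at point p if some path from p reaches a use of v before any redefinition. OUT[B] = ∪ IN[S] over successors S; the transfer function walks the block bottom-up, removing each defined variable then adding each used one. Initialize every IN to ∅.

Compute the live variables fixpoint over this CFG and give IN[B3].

Per-block solution:
  B0:   IN={c, d}   OUT={a, c, d}
  B1:   IN={a, c}   OUT={a, c, d}
  B2:   IN={a, c, d}   OUT={a, b, c, d}
  B3:   IN={a, b, c, d}   OUT={a, c, d}
  B4:   IN={d}   OUT={}

Merge at B3: OUT[B3] = IN[B2] ⊔ IN[B4] = {a, c, d}
Applying B3's transfer function to that OUT value gives IN[B3] (row B3 above).

Answer: {a, b, c, d}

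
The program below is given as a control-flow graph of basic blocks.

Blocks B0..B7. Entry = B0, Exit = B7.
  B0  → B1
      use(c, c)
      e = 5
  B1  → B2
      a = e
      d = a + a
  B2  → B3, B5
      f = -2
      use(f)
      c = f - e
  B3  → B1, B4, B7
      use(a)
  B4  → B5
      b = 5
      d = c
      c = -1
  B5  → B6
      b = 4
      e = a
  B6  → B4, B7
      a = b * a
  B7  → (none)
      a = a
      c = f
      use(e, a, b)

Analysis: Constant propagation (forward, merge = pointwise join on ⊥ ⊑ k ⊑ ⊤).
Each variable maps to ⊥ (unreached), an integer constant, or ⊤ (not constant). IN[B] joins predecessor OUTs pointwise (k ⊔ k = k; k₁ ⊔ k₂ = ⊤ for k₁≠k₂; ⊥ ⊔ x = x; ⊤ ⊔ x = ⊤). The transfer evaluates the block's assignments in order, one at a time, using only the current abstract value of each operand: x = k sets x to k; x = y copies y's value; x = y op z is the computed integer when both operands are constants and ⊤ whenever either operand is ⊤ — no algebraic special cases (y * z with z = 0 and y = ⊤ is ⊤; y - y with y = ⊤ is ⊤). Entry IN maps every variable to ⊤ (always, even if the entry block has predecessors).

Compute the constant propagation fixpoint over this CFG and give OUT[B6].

Answer: {a: ⊤, b: 4, c: ⊤, d: ⊤, e: ⊤, f: -2}

Trace:
Fixpoint table:
  B0: | IN=(all ⊤) | OUT={e:5; rest ⊤}
  B1: | IN={e:5; rest ⊤} | OUT={a:5, d:10, e:5; rest ⊤}
  B2: | IN={a:5, d:10, e:5; rest ⊤} | OUT={a:5, c:-7, d:10, e:5, f:-2; rest ⊤}
  B3: | IN={a:5, c:-7, d:10, e:5, f:-2; rest ⊤} | OUT={a:5, c:-7, d:10, e:5, f:-2; rest ⊤}
  B4: | IN={f:-2; rest ⊤} | OUT={b:5, c:-1, f:-2; rest ⊤}
  B5: | IN={f:-2; rest ⊤} | OUT={b:4, f:-2; rest ⊤}
  B6: | IN={b:4, f:-2; rest ⊤} | OUT={b:4, f:-2; rest ⊤}
  B7: | IN={f:-2; rest ⊤} | OUT={c:-2, f:-2; rest ⊤}

Merge at B6: IN[B6] = OUT[B5] = {a: ⊤, b: 4, c: ⊤, d: ⊤, e: ⊤, f: -2}
Applying B6's transfer function to that IN value gives OUT[B6] (row B6 above).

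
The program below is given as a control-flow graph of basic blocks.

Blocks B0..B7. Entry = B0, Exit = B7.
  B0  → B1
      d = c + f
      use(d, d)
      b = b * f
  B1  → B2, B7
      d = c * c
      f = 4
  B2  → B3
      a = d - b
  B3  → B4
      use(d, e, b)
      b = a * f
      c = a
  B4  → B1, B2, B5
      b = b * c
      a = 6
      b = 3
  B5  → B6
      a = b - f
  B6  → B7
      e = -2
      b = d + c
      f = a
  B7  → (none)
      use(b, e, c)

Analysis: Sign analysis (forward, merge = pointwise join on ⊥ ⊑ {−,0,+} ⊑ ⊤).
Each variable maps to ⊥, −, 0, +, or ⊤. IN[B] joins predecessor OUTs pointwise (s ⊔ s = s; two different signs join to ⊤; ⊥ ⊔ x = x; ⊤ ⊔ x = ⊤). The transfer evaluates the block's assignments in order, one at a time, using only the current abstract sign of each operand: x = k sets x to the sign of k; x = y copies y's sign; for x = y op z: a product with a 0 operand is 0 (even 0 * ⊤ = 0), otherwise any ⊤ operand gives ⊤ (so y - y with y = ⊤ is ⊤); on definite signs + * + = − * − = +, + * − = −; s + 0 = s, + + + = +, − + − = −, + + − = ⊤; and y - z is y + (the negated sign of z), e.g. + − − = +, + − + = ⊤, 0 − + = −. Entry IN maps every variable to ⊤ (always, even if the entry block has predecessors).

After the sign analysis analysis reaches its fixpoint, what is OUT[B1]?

Fixpoint table:
  B0: | IN=(all ⊤) | OUT=(all ⊤)
  B1: | IN=(all ⊤) | OUT={f:+; rest ⊤}
  B2: | IN={f:+; rest ⊤} | OUT={f:+; rest ⊤}
  B3: | IN={f:+; rest ⊤} | OUT={f:+; rest ⊤}
  B4: | IN={f:+; rest ⊤} | OUT={a:+, b:+, f:+; rest ⊤}
  B5: | IN={a:+, b:+, f:+; rest ⊤} | OUT={b:+, f:+; rest ⊤}
  B6: | IN={b:+, f:+; rest ⊤} | OUT={e:-; rest ⊤}
  B7: | IN=(all ⊤) | OUT=(all ⊤)

Merge at B1: IN[B1] = OUT[B0] ⊔ OUT[B4] = {a: ⊤, b: ⊤, c: ⊤, d: ⊤, e: ⊤, f: ⊤}
Applying B1's transfer function to that IN value gives OUT[B1] (row B1 above).

Answer: {a: ⊤, b: ⊤, c: ⊤, d: ⊤, e: ⊤, f: +}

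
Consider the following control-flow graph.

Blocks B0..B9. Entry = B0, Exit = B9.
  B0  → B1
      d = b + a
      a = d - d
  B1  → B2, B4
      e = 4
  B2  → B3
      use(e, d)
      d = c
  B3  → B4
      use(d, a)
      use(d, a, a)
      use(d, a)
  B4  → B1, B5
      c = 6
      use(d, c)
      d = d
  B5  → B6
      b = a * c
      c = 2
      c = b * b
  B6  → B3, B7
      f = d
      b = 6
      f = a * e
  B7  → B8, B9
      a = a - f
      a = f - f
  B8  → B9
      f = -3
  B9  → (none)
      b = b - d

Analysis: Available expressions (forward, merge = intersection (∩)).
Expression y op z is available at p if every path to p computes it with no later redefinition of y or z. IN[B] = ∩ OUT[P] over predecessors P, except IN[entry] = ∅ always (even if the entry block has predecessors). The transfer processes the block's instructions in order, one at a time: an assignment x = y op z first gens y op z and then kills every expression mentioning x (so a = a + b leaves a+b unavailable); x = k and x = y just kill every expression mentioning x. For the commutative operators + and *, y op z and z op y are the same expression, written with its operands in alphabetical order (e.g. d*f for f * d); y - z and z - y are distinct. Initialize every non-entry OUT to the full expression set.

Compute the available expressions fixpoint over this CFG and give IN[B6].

Converged values:
  B0: | IN={} | OUT={d-d}
  B1: | IN={} | OUT={}
  B2: | IN={} | OUT={}
  B3: | IN={} | OUT={}
  B4: | IN={} | OUT={}
  B5: | IN={} | OUT={b*b}
  B6: | IN={b*b} | OUT={a*e}
  B7: | IN={a*e} | OUT={f-f}
  B8: | IN={f-f} | OUT={}
  B9: | IN={} | OUT={}

Merge at B6: IN[B6] = OUT[B5] = {b*b}

Answer: {b*b}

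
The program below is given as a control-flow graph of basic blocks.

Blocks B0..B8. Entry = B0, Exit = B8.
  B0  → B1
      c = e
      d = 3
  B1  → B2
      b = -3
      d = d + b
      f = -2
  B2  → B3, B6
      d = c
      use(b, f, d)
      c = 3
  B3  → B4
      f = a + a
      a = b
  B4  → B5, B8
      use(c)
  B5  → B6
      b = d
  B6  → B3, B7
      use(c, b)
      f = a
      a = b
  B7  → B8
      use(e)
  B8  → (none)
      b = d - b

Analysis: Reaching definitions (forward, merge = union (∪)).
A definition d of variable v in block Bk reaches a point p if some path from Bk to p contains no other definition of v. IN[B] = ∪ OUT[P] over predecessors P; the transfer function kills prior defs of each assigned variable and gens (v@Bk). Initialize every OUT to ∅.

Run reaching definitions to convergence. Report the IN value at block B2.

Per-block solution:
  B0:  IN={}  OUT={c@B0, d@B0}
  B1:  IN={c@B0, d@B0}  OUT={b@B1, c@B0, d@B1, f@B1}
  B2:  IN={b@B1, c@B0, d@B1, f@B1}  OUT={b@B1, c@B2, d@B2, f@B1}
  B3:  IN={a@B6, b@B1, b@B5, c@B2, d@B2, f@B1, f@B6}  OUT={a@B3, b@B1, b@B5, c@B2, d@B2, f@B3}
  B4:  IN={a@B3, b@B1, b@B5, c@B2, d@B2, f@B3}  OUT={a@B3, b@B1, b@B5, c@B2, d@B2, f@B3}
  B5:  IN={a@B3, b@B1, b@B5, c@B2, d@B2, f@B3}  OUT={a@B3, b@B5, c@B2, d@B2, f@B3}
  B6:  IN={a@B3, b@B1, b@B5, c@B2, d@B2, f@B1, f@B3}  OUT={a@B6, b@B1, b@B5, c@B2, d@B2, f@B6}
  B7:  IN={a@B6, b@B1, b@B5, c@B2, d@B2, f@B6}  OUT={a@B6, b@B1, b@B5, c@B2, d@B2, f@B6}
  B8:  IN={a@B3, a@B6, b@B1, b@B5, c@B2, d@B2, f@B3, f@B6}  OUT={a@B3, a@B6, b@B8, c@B2, d@B2, f@B3, f@B6}

Merge at B2: IN[B2] = OUT[B1] = {b@B1, c@B0, d@B1, f@B1}

Answer: {b@B1, c@B0, d@B1, f@B1}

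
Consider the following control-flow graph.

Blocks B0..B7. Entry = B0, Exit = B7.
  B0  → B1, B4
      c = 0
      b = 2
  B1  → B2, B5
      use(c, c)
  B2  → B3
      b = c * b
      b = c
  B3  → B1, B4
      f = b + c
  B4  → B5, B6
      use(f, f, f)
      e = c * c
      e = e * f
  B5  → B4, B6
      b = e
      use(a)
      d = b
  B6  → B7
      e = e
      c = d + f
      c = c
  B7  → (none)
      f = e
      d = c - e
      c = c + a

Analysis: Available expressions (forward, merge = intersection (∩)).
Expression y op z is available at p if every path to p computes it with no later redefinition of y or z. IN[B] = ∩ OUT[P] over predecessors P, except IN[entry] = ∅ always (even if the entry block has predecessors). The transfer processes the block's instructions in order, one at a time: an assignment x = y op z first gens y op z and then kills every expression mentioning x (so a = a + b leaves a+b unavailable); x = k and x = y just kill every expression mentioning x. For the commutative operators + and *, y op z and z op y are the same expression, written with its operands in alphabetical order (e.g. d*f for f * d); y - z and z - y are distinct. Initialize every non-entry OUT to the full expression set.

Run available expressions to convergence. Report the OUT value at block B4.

Answer: {c*c}

Derivation:
Per-block solution:
  B0: | IN={} | OUT={}
  B1: | IN={} | OUT={}
  B2: | IN={} | OUT={}
  B3: | IN={} | OUT={b+c}
  B4: | IN={} | OUT={c*c}
  B5: | IN={} | OUT={}
  B6: | IN={} | OUT={d+f}
  B7: | IN={d+f} | OUT={}

Merge at B4: IN[B4] = OUT[B0] ∩ OUT[B3] ∩ OUT[B5] = {}
Applying B4's transfer function to that IN value gives OUT[B4] (row B4 above).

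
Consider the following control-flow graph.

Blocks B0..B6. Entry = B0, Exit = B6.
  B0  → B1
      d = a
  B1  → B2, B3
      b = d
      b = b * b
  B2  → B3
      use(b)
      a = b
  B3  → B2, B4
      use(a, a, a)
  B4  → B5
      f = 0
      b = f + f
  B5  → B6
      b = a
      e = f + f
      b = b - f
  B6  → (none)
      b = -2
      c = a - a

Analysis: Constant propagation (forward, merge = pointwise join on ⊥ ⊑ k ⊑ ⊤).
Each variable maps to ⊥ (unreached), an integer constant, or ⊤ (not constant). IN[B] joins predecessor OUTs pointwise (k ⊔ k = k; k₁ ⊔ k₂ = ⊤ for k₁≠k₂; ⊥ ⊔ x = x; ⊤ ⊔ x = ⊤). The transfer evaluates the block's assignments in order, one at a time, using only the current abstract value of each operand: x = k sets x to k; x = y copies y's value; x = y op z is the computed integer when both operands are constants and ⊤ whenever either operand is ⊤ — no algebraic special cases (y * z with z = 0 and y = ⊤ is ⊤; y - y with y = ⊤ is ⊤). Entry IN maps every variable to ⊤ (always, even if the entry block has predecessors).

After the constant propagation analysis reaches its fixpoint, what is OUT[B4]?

Answer: {a: ⊤, b: 0, c: ⊤, d: ⊤, e: ⊤, f: 0}

Working:
Per-block solution:
  B0:  IN=(all ⊤)  OUT=(all ⊤)
  B1:  IN=(all ⊤)  OUT=(all ⊤)
  B2:  IN=(all ⊤)  OUT=(all ⊤)
  B3:  IN=(all ⊤)  OUT=(all ⊤)
  B4:  IN=(all ⊤)  OUT={b:0, f:0; rest ⊤}
  B5:  IN={b:0, f:0; rest ⊤}  OUT={e:0, f:0; rest ⊤}
  B6:  IN={e:0, f:0; rest ⊤}  OUT={b:-2, e:0, f:0; rest ⊤}

Merge at B4: IN[B4] = OUT[B3] = {a: ⊤, b: ⊤, c: ⊤, d: ⊤, e: ⊤, f: ⊤}
Applying B4's transfer function to that IN value gives OUT[B4] (row B4 above).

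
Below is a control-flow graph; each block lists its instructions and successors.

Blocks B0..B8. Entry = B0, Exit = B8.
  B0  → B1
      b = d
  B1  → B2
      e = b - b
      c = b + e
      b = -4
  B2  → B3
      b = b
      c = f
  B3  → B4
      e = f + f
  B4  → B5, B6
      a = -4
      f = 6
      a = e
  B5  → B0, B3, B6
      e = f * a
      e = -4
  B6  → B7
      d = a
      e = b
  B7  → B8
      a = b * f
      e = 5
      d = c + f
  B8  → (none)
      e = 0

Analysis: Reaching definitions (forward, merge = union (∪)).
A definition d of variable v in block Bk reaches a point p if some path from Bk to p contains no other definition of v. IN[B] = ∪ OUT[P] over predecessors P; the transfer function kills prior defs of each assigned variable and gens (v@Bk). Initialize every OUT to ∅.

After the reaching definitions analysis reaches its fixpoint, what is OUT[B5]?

Per-block solution:
  B0: | IN={a@B4, b@B2, c@B2, e@B5, f@B4} | OUT={a@B4, b@B0, c@B2, e@B5, f@B4}
  B1: | IN={a@B4, b@B0, c@B2, e@B5, f@B4} | OUT={a@B4, b@B1, c@B1, e@B1, f@B4}
  B2: | IN={a@B4, b@B1, c@B1, e@B1, f@B4} | OUT={a@B4, b@B2, c@B2, e@B1, f@B4}
  B3: | IN={a@B4, b@B2, c@B2, e@B1, e@B5, f@B4} | OUT={a@B4, b@B2, c@B2, e@B3, f@B4}
  B4: | IN={a@B4, b@B2, c@B2, e@B3, f@B4} | OUT={a@B4, b@B2, c@B2, e@B3, f@B4}
  B5: | IN={a@B4, b@B2, c@B2, e@B3, f@B4} | OUT={a@B4, b@B2, c@B2, e@B5, f@B4}
  B6: | IN={a@B4, b@B2, c@B2, e@B3, e@B5, f@B4} | OUT={a@B4, b@B2, c@B2, d@B6, e@B6, f@B4}
  B7: | IN={a@B4, b@B2, c@B2, d@B6, e@B6, f@B4} | OUT={a@B7, b@B2, c@B2, d@B7, e@B7, f@B4}
  B8: | IN={a@B7, b@B2, c@B2, d@B7, e@B7, f@B4} | OUT={a@B7, b@B2, c@B2, d@B7, e@B8, f@B4}

Merge at B5: IN[B5] = OUT[B4] = {a@B4, b@B2, c@B2, e@B3, f@B4}
Applying B5's transfer function to that IN value gives OUT[B5] (row B5 above).

Answer: {a@B4, b@B2, c@B2, e@B5, f@B4}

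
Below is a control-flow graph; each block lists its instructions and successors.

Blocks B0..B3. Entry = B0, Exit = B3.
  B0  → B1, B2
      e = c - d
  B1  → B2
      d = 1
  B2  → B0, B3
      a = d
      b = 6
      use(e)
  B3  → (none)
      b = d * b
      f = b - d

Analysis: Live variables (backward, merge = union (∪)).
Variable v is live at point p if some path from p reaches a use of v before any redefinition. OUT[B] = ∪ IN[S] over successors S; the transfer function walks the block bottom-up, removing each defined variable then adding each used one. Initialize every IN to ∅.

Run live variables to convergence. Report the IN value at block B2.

Converged values:
  B0: | IN={c, d} | OUT={c, d, e}
  B1: | IN={c, e} | OUT={c, d, e}
  B2: | IN={c, d, e} | OUT={b, c, d}
  B3: | IN={b, d} | OUT={}

Merge at B2: OUT[B2] = IN[B0] ⊔ IN[B3] = {b, c, d}
Applying B2's transfer function to that OUT value gives IN[B2] (row B2 above).

Answer: {c, d, e}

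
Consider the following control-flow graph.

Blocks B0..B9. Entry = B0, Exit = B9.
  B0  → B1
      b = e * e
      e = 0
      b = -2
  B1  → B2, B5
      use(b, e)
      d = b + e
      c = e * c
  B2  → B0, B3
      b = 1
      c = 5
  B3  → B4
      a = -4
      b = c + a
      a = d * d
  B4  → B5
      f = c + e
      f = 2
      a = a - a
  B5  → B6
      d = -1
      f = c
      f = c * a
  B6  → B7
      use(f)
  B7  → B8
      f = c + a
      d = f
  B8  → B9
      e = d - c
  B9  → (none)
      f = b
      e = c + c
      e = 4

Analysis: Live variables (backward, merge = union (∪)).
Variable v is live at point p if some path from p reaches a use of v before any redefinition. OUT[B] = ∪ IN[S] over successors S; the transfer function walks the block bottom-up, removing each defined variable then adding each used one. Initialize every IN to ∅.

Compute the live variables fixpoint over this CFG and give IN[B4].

Fixpoint table:
  B0: | IN={a, c, e} | OUT={a, b, c, e}
  B1: | IN={a, b, c, e} | OUT={a, b, c, d, e}
  B2: | IN={a, d, e} | OUT={a, c, d, e}
  B3: | IN={c, d, e} | OUT={a, b, c, e}
  B4: | IN={a, b, c, e} | OUT={a, b, c}
  B5: | IN={a, b, c} | OUT={a, b, c, f}
  B6: | IN={a, b, c, f} | OUT={a, b, c}
  B7: | IN={a, b, c} | OUT={b, c, d}
  B8: | IN={b, c, d} | OUT={b, c}
  B9: | IN={b, c} | OUT={}

Merge at B4: OUT[B4] = IN[B5] = {a, b, c}
Applying B4's transfer function to that OUT value gives IN[B4] (row B4 above).

Answer: {a, b, c, e}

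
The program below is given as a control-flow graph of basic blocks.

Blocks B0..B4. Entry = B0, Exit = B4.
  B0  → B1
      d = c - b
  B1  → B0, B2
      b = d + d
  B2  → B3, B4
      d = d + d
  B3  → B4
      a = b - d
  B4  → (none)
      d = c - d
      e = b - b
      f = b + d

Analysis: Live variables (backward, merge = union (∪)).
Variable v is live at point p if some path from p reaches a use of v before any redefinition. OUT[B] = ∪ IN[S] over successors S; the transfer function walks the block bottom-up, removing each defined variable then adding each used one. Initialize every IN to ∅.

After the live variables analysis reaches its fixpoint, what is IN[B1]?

Answer: {c, d}

Derivation:
Fixpoint table:
  B0:  IN={b, c}  OUT={c, d}
  B1:  IN={c, d}  OUT={b, c, d}
  B2:  IN={b, c, d}  OUT={b, c, d}
  B3:  IN={b, c, d}  OUT={b, c, d}
  B4:  IN={b, c, d}  OUT={}

Merge at B1: OUT[B1] = IN[B0] ⊔ IN[B2] = {b, c, d}
Applying B1's transfer function to that OUT value gives IN[B1] (row B1 above).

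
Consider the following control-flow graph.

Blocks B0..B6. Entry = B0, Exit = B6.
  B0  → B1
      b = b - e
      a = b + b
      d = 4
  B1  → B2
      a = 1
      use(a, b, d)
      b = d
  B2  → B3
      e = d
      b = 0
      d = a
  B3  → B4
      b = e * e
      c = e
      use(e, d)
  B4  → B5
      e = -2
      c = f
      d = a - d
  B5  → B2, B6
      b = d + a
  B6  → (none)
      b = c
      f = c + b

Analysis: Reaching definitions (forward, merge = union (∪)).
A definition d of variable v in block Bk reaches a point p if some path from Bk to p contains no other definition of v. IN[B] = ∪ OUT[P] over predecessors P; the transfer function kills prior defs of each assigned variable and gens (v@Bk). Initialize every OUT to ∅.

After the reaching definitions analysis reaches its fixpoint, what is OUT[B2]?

Per-block solution:
  B0:  IN={}  OUT={a@B0, b@B0, d@B0}
  B1:  IN={a@B0, b@B0, d@B0}  OUT={a@B1, b@B1, d@B0}
  B2:  IN={a@B1, b@B1, b@B5, c@B4, d@B0, d@B4, e@B4}  OUT={a@B1, b@B2, c@B4, d@B2, e@B2}
  B3:  IN={a@B1, b@B2, c@B4, d@B2, e@B2}  OUT={a@B1, b@B3, c@B3, d@B2, e@B2}
  B4:  IN={a@B1, b@B3, c@B3, d@B2, e@B2}  OUT={a@B1, b@B3, c@B4, d@B4, e@B4}
  B5:  IN={a@B1, b@B3, c@B4, d@B4, e@B4}  OUT={a@B1, b@B5, c@B4, d@B4, e@B4}
  B6:  IN={a@B1, b@B5, c@B4, d@B4, e@B4}  OUT={a@B1, b@B6, c@B4, d@B4, e@B4, f@B6}

Merge at B2: IN[B2] = OUT[B1] ⊔ OUT[B5] = {a@B1, b@B1, b@B5, c@B4, d@B0, d@B4, e@B4}
Applying B2's transfer function to that IN value gives OUT[B2] (row B2 above).

Answer: {a@B1, b@B2, c@B4, d@B2, e@B2}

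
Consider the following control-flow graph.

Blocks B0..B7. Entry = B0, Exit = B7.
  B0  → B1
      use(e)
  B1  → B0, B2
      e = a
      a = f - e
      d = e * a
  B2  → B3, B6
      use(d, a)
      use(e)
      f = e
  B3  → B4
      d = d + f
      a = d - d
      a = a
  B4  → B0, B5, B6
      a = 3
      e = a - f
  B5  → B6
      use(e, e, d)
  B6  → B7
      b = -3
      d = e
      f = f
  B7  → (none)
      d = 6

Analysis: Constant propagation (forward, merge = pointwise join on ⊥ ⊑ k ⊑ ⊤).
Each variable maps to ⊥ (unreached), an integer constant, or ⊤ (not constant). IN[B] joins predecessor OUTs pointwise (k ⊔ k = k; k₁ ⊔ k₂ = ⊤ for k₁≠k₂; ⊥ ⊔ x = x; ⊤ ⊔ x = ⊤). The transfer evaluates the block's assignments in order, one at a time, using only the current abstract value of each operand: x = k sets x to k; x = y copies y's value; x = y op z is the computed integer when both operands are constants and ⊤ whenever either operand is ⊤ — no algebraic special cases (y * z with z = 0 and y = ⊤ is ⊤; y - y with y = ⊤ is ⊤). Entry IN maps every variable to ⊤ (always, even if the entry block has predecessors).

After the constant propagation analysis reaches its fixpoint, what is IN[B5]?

Converged values:
  B0:   IN=(all ⊤)   OUT=(all ⊤)
  B1:   IN=(all ⊤)   OUT=(all ⊤)
  B2:   IN=(all ⊤)   OUT=(all ⊤)
  B3:   IN=(all ⊤)   OUT=(all ⊤)
  B4:   IN=(all ⊤)   OUT={a:3; rest ⊤}
  B5:   IN={a:3; rest ⊤}   OUT={a:3; rest ⊤}
  B6:   IN=(all ⊤)   OUT={b:-3; rest ⊤}
  B7:   IN={b:-3; rest ⊤}   OUT={b:-3, d:6; rest ⊤}

Merge at B5: IN[B5] = OUT[B4] = {a: 3, b: ⊤, c: ⊤, d: ⊤, e: ⊤, f: ⊤}

Answer: {a: 3, b: ⊤, c: ⊤, d: ⊤, e: ⊤, f: ⊤}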